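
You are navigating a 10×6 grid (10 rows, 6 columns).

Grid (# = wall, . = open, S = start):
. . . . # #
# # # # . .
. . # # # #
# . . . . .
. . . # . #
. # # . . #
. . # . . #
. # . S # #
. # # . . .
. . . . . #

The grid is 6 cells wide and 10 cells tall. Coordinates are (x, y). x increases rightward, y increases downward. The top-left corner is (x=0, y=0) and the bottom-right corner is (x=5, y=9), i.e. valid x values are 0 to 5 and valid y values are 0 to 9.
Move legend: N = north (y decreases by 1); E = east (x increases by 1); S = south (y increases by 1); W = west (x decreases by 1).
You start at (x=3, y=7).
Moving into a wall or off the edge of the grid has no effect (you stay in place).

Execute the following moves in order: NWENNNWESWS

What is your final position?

Start: (x=3, y=7)
  N (north): (x=3, y=7) -> (x=3, y=6)
  W (west): blocked, stay at (x=3, y=6)
  E (east): (x=3, y=6) -> (x=4, y=6)
  N (north): (x=4, y=6) -> (x=4, y=5)
  N (north): (x=4, y=5) -> (x=4, y=4)
  N (north): (x=4, y=4) -> (x=4, y=3)
  W (west): (x=4, y=3) -> (x=3, y=3)
  E (east): (x=3, y=3) -> (x=4, y=3)
  S (south): (x=4, y=3) -> (x=4, y=4)
  W (west): blocked, stay at (x=4, y=4)
  S (south): (x=4, y=4) -> (x=4, y=5)
Final: (x=4, y=5)

Answer: Final position: (x=4, y=5)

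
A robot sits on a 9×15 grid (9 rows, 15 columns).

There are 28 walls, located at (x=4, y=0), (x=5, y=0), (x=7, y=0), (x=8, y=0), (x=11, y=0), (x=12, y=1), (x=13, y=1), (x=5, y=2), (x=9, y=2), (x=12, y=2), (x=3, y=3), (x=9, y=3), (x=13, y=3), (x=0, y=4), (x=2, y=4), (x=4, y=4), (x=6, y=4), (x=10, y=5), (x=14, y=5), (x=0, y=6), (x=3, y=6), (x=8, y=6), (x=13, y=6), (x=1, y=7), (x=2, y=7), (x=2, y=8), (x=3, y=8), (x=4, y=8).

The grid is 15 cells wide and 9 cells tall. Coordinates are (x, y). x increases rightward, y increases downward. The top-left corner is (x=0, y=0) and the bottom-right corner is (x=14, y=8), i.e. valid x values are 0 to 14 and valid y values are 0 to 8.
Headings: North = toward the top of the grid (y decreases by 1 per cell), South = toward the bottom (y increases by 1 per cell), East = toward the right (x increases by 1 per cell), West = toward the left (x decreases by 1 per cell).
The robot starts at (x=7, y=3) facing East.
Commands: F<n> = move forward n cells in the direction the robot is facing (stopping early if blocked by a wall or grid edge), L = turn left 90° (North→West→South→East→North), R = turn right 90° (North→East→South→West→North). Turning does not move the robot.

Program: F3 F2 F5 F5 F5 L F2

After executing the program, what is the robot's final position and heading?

Start: (x=7, y=3), facing East
  F3: move forward 1/3 (blocked), now at (x=8, y=3)
  F2: move forward 0/2 (blocked), now at (x=8, y=3)
  [×3]F5: move forward 0/5 (blocked), now at (x=8, y=3)
  L: turn left, now facing North
  F2: move forward 2, now at (x=8, y=1)
Final: (x=8, y=1), facing North

Answer: Final position: (x=8, y=1), facing North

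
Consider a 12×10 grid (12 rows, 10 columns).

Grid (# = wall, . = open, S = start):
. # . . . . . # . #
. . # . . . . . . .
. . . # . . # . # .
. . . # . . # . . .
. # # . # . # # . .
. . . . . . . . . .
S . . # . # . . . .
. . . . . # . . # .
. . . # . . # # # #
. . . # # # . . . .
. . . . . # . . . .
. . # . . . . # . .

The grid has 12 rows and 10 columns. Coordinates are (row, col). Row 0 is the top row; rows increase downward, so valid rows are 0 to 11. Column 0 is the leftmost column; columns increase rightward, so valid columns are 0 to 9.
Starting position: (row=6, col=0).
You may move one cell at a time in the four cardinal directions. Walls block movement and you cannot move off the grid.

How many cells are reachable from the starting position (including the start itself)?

BFS flood-fill from (row=6, col=0):
  Distance 0: (row=6, col=0)
  Distance 1: (row=5, col=0), (row=6, col=1), (row=7, col=0)
  Distance 2: (row=4, col=0), (row=5, col=1), (row=6, col=2), (row=7, col=1), (row=8, col=0)
  Distance 3: (row=3, col=0), (row=5, col=2), (row=7, col=2), (row=8, col=1), (row=9, col=0)
  Distance 4: (row=2, col=0), (row=3, col=1), (row=5, col=3), (row=7, col=3), (row=8, col=2), (row=9, col=1), (row=10, col=0)
  Distance 5: (row=1, col=0), (row=2, col=1), (row=3, col=2), (row=4, col=3), (row=5, col=4), (row=7, col=4), (row=9, col=2), (row=10, col=1), (row=11, col=0)
  Distance 6: (row=0, col=0), (row=1, col=1), (row=2, col=2), (row=5, col=5), (row=6, col=4), (row=8, col=4), (row=10, col=2), (row=11, col=1)
  Distance 7: (row=4, col=5), (row=5, col=6), (row=8, col=5), (row=10, col=3)
  Distance 8: (row=3, col=5), (row=5, col=7), (row=6, col=6), (row=10, col=4), (row=11, col=3)
  Distance 9: (row=2, col=5), (row=3, col=4), (row=5, col=8), (row=6, col=7), (row=7, col=6), (row=11, col=4)
  Distance 10: (row=1, col=5), (row=2, col=4), (row=4, col=8), (row=5, col=9), (row=6, col=8), (row=7, col=7), (row=11, col=5)
  Distance 11: (row=0, col=5), (row=1, col=4), (row=1, col=6), (row=3, col=8), (row=4, col=9), (row=6, col=9), (row=11, col=6)
  Distance 12: (row=0, col=4), (row=0, col=6), (row=1, col=3), (row=1, col=7), (row=3, col=7), (row=3, col=9), (row=7, col=9), (row=10, col=6)
  Distance 13: (row=0, col=3), (row=1, col=8), (row=2, col=7), (row=2, col=9), (row=9, col=6), (row=10, col=7)
  Distance 14: (row=0, col=2), (row=0, col=8), (row=1, col=9), (row=9, col=7), (row=10, col=8)
  Distance 15: (row=9, col=8), (row=10, col=9), (row=11, col=8)
  Distance 16: (row=9, col=9), (row=11, col=9)
Total reachable: 91 (grid has 91 open cells total)

Answer: Reachable cells: 91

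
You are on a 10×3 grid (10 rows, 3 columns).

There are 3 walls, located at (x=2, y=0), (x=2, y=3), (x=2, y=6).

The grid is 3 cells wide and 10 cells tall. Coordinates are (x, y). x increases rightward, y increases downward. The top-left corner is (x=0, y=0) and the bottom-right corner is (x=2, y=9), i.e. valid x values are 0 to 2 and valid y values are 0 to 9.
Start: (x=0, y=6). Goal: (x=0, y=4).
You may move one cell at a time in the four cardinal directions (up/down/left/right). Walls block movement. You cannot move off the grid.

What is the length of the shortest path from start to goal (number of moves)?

BFS from (x=0, y=6) until reaching (x=0, y=4):
  Distance 0: (x=0, y=6)
  Distance 1: (x=0, y=5), (x=1, y=6), (x=0, y=7)
  Distance 2: (x=0, y=4), (x=1, y=5), (x=1, y=7), (x=0, y=8)  <- goal reached here
One shortest path (2 moves): (x=0, y=6) -> (x=0, y=5) -> (x=0, y=4)

Answer: Shortest path length: 2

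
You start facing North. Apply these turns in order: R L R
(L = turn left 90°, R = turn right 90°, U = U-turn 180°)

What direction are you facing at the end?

Start: North
  R (right (90° clockwise)) -> East
  L (left (90° counter-clockwise)) -> North
  R (right (90° clockwise)) -> East
Final: East

Answer: Final heading: East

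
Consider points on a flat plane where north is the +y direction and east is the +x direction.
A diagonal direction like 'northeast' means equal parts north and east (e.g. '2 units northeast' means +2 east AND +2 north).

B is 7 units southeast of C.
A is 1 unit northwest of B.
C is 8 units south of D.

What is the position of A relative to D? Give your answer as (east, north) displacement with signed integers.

Place D at the origin (east=0, north=0).
  C is 8 units south of D: delta (east=+0, north=-8); C at (east=0, north=-8).
  B is 7 units southeast of C: delta (east=+7, north=-7); B at (east=7, north=-15).
  A is 1 unit northwest of B: delta (east=-1, north=+1); A at (east=6, north=-14).
Therefore A relative to D: (east=6, north=-14).

Answer: A is at (east=6, north=-14) relative to D.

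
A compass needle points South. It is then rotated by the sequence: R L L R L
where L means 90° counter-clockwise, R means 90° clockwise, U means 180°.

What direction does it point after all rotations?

Answer: Final heading: East

Derivation:
Start: South
  R (right (90° clockwise)) -> West
  L (left (90° counter-clockwise)) -> South
  L (left (90° counter-clockwise)) -> East
  R (right (90° clockwise)) -> South
  L (left (90° counter-clockwise)) -> East
Final: East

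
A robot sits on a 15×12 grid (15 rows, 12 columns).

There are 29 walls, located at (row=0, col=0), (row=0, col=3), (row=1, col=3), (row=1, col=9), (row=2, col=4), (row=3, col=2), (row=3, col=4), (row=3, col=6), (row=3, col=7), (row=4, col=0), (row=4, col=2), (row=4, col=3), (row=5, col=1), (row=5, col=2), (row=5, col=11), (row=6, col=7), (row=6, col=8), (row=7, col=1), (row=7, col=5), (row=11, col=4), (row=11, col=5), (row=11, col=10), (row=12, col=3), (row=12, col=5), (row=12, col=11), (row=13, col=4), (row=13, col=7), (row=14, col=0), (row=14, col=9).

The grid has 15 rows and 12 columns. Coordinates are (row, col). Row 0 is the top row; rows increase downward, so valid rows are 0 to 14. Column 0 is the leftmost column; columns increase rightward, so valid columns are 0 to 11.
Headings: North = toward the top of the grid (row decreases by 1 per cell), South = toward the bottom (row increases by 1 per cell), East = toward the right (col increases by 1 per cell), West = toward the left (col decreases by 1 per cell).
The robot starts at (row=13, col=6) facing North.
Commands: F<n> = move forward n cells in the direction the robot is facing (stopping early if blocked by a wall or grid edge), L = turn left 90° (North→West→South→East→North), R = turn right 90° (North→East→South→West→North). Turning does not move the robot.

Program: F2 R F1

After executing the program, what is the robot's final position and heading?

Start: (row=13, col=6), facing North
  F2: move forward 2, now at (row=11, col=6)
  R: turn right, now facing East
  F1: move forward 1, now at (row=11, col=7)
Final: (row=11, col=7), facing East

Answer: Final position: (row=11, col=7), facing East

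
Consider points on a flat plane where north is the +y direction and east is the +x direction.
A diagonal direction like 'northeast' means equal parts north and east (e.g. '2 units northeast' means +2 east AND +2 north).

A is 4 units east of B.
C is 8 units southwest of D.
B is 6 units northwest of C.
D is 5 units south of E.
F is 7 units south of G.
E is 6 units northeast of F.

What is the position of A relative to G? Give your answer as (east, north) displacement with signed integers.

Answer: A is at (east=-4, north=-8) relative to G.

Derivation:
Place G at the origin (east=0, north=0).
  F is 7 units south of G: delta (east=+0, north=-7); F at (east=0, north=-7).
  E is 6 units northeast of F: delta (east=+6, north=+6); E at (east=6, north=-1).
  D is 5 units south of E: delta (east=+0, north=-5); D at (east=6, north=-6).
  C is 8 units southwest of D: delta (east=-8, north=-8); C at (east=-2, north=-14).
  B is 6 units northwest of C: delta (east=-6, north=+6); B at (east=-8, north=-8).
  A is 4 units east of B: delta (east=+4, north=+0); A at (east=-4, north=-8).
Therefore A relative to G: (east=-4, north=-8).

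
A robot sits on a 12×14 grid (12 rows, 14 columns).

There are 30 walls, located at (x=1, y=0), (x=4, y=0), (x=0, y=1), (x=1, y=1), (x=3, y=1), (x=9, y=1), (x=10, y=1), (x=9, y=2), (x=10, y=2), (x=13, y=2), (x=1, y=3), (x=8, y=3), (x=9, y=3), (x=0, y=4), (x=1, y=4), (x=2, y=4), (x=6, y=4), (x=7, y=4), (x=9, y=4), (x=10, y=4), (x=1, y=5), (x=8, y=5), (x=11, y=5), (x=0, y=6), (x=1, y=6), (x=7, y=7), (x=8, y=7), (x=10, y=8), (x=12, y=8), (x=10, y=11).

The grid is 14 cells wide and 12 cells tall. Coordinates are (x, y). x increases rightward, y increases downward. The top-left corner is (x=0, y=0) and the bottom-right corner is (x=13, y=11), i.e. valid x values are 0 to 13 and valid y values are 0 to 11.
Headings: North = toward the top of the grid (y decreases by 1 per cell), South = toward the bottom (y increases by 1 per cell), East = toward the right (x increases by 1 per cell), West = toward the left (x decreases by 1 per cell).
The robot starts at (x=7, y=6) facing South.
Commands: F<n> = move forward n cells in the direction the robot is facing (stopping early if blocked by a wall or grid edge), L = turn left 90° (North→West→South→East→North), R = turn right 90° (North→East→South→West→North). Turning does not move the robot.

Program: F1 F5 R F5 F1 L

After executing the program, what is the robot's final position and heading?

Answer: Final position: (x=2, y=6), facing South

Derivation:
Start: (x=7, y=6), facing South
  F1: move forward 0/1 (blocked), now at (x=7, y=6)
  F5: move forward 0/5 (blocked), now at (x=7, y=6)
  R: turn right, now facing West
  F5: move forward 5, now at (x=2, y=6)
  F1: move forward 0/1 (blocked), now at (x=2, y=6)
  L: turn left, now facing South
Final: (x=2, y=6), facing South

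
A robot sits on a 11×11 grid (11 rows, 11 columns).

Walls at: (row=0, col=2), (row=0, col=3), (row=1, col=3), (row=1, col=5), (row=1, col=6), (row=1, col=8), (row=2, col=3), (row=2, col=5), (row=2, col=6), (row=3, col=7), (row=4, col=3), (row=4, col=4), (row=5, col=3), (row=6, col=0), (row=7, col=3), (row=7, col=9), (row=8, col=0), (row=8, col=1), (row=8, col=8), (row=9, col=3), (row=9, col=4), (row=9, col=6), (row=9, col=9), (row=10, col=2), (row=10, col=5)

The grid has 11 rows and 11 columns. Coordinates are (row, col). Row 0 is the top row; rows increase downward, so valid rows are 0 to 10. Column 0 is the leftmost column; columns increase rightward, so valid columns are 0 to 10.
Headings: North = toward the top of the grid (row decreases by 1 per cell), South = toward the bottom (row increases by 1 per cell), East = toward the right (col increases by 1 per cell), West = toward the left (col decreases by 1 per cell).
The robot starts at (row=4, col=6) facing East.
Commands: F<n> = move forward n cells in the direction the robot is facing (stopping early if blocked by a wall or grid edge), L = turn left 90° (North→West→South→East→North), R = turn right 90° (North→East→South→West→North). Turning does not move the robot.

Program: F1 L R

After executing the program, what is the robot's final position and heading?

Answer: Final position: (row=4, col=7), facing East

Derivation:
Start: (row=4, col=6), facing East
  F1: move forward 1, now at (row=4, col=7)
  L: turn left, now facing North
  R: turn right, now facing East
Final: (row=4, col=7), facing East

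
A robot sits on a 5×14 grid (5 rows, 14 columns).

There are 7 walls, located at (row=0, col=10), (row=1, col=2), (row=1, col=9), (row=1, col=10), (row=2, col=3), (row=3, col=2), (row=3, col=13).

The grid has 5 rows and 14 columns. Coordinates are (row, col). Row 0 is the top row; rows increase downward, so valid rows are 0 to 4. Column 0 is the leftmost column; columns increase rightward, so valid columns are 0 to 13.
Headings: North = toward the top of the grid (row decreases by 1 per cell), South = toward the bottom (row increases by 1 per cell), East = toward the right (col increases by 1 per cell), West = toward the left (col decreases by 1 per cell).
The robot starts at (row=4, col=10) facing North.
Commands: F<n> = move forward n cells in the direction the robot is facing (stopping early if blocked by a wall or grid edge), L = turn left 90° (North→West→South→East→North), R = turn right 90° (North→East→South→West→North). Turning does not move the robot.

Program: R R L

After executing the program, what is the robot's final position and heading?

Answer: Final position: (row=4, col=10), facing East

Derivation:
Start: (row=4, col=10), facing North
  R: turn right, now facing East
  R: turn right, now facing South
  L: turn left, now facing East
Final: (row=4, col=10), facing East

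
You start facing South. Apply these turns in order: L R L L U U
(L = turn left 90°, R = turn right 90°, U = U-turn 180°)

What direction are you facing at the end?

Start: South
  L (left (90° counter-clockwise)) -> East
  R (right (90° clockwise)) -> South
  L (left (90° counter-clockwise)) -> East
  L (left (90° counter-clockwise)) -> North
  U (U-turn (180°)) -> South
  U (U-turn (180°)) -> North
Final: North

Answer: Final heading: North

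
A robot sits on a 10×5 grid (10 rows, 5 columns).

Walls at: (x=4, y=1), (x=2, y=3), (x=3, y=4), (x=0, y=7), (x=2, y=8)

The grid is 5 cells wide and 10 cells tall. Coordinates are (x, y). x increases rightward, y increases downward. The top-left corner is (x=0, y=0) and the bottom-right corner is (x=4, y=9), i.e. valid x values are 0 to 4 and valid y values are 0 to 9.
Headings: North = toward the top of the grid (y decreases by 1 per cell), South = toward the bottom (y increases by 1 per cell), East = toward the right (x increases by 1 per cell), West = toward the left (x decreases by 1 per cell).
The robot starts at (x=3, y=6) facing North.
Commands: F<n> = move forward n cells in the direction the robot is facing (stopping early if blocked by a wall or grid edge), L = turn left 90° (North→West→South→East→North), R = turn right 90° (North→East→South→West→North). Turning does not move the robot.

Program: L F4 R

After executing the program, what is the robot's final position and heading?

Start: (x=3, y=6), facing North
  L: turn left, now facing West
  F4: move forward 3/4 (blocked), now at (x=0, y=6)
  R: turn right, now facing North
Final: (x=0, y=6), facing North

Answer: Final position: (x=0, y=6), facing North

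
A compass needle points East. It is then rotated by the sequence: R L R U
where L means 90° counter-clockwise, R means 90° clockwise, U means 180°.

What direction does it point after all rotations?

Start: East
  R (right (90° clockwise)) -> South
  L (left (90° counter-clockwise)) -> East
  R (right (90° clockwise)) -> South
  U (U-turn (180°)) -> North
Final: North

Answer: Final heading: North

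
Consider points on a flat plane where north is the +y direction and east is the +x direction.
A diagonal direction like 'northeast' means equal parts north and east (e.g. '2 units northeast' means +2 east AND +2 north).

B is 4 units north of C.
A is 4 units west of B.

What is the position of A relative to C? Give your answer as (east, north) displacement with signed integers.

Answer: A is at (east=-4, north=4) relative to C.

Derivation:
Place C at the origin (east=0, north=0).
  B is 4 units north of C: delta (east=+0, north=+4); B at (east=0, north=4).
  A is 4 units west of B: delta (east=-4, north=+0); A at (east=-4, north=4).
Therefore A relative to C: (east=-4, north=4).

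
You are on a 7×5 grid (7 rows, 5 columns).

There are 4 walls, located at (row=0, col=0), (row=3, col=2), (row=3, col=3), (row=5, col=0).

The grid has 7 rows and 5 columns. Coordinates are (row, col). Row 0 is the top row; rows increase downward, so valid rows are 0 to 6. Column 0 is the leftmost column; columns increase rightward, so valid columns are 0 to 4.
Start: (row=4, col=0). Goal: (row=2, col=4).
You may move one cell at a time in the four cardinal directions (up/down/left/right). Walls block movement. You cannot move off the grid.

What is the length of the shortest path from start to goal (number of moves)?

Answer: Shortest path length: 6

Derivation:
BFS from (row=4, col=0) until reaching (row=2, col=4):
  Distance 0: (row=4, col=0)
  Distance 1: (row=3, col=0), (row=4, col=1)
  Distance 2: (row=2, col=0), (row=3, col=1), (row=4, col=2), (row=5, col=1)
  Distance 3: (row=1, col=0), (row=2, col=1), (row=4, col=3), (row=5, col=2), (row=6, col=1)
  Distance 4: (row=1, col=1), (row=2, col=2), (row=4, col=4), (row=5, col=3), (row=6, col=0), (row=6, col=2)
  Distance 5: (row=0, col=1), (row=1, col=2), (row=2, col=3), (row=3, col=4), (row=5, col=4), (row=6, col=3)
  Distance 6: (row=0, col=2), (row=1, col=3), (row=2, col=4), (row=6, col=4)  <- goal reached here
One shortest path (6 moves): (row=4, col=0) -> (row=4, col=1) -> (row=4, col=2) -> (row=4, col=3) -> (row=4, col=4) -> (row=3, col=4) -> (row=2, col=4)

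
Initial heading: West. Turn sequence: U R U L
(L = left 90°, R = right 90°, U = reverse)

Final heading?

Answer: Final heading: West

Derivation:
Start: West
  U (U-turn (180°)) -> East
  R (right (90° clockwise)) -> South
  U (U-turn (180°)) -> North
  L (left (90° counter-clockwise)) -> West
Final: West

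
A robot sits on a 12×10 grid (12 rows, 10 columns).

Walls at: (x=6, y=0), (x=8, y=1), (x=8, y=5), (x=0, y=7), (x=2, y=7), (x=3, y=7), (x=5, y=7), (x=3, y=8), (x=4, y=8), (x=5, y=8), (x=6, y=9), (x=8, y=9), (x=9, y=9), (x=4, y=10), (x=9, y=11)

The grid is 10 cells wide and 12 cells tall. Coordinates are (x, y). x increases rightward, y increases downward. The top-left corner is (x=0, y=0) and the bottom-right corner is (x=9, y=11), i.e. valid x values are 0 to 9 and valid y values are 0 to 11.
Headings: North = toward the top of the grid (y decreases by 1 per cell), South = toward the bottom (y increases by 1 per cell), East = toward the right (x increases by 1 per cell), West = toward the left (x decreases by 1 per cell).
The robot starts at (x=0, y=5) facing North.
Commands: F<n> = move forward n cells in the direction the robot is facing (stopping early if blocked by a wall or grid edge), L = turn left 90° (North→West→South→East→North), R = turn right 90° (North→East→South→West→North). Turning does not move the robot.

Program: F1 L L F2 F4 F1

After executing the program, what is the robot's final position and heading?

Answer: Final position: (x=0, y=6), facing South

Derivation:
Start: (x=0, y=5), facing North
  F1: move forward 1, now at (x=0, y=4)
  L: turn left, now facing West
  L: turn left, now facing South
  F2: move forward 2, now at (x=0, y=6)
  F4: move forward 0/4 (blocked), now at (x=0, y=6)
  F1: move forward 0/1 (blocked), now at (x=0, y=6)
Final: (x=0, y=6), facing South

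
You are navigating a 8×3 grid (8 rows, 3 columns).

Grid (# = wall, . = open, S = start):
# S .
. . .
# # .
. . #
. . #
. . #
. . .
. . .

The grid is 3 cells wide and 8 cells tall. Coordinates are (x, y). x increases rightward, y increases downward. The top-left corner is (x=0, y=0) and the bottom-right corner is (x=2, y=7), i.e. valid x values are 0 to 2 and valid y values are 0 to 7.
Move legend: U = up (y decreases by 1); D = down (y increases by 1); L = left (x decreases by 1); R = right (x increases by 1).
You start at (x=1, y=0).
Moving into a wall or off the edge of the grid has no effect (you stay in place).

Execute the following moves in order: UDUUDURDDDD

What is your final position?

Start: (x=1, y=0)
  U (up): blocked, stay at (x=1, y=0)
  D (down): (x=1, y=0) -> (x=1, y=1)
  U (up): (x=1, y=1) -> (x=1, y=0)
  U (up): blocked, stay at (x=1, y=0)
  D (down): (x=1, y=0) -> (x=1, y=1)
  U (up): (x=1, y=1) -> (x=1, y=0)
  R (right): (x=1, y=0) -> (x=2, y=0)
  D (down): (x=2, y=0) -> (x=2, y=1)
  D (down): (x=2, y=1) -> (x=2, y=2)
  D (down): blocked, stay at (x=2, y=2)
  D (down): blocked, stay at (x=2, y=2)
Final: (x=2, y=2)

Answer: Final position: (x=2, y=2)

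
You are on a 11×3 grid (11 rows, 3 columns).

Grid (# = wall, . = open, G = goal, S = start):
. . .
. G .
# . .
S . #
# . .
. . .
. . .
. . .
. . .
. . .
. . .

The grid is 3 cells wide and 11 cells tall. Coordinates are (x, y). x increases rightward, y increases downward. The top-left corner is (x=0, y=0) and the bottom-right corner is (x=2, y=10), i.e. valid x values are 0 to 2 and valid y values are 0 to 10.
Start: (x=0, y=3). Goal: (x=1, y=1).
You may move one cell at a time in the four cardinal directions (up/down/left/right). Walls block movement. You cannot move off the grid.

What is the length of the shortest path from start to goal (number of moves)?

Answer: Shortest path length: 3

Derivation:
BFS from (x=0, y=3) until reaching (x=1, y=1):
  Distance 0: (x=0, y=3)
  Distance 1: (x=1, y=3)
  Distance 2: (x=1, y=2), (x=1, y=4)
  Distance 3: (x=1, y=1), (x=2, y=2), (x=2, y=4), (x=1, y=5)  <- goal reached here
One shortest path (3 moves): (x=0, y=3) -> (x=1, y=3) -> (x=1, y=2) -> (x=1, y=1)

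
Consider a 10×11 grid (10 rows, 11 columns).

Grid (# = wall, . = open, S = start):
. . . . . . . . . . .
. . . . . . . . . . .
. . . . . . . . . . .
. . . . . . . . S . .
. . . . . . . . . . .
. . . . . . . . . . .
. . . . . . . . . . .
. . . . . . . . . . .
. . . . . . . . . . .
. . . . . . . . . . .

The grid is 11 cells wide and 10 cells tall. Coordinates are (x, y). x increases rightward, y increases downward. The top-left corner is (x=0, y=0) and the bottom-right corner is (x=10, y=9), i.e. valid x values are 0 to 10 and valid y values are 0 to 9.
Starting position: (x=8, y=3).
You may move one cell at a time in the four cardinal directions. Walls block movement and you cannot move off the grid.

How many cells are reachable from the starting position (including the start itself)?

BFS flood-fill from (x=8, y=3):
  Distance 0: (x=8, y=3)
  Distance 1: (x=8, y=2), (x=7, y=3), (x=9, y=3), (x=8, y=4)
  Distance 2: (x=8, y=1), (x=7, y=2), (x=9, y=2), (x=6, y=3), (x=10, y=3), (x=7, y=4), (x=9, y=4), (x=8, y=5)
  Distance 3: (x=8, y=0), (x=7, y=1), (x=9, y=1), (x=6, y=2), (x=10, y=2), (x=5, y=3), (x=6, y=4), (x=10, y=4), (x=7, y=5), (x=9, y=5), (x=8, y=6)
  Distance 4: (x=7, y=0), (x=9, y=0), (x=6, y=1), (x=10, y=1), (x=5, y=2), (x=4, y=3), (x=5, y=4), (x=6, y=5), (x=10, y=5), (x=7, y=6), (x=9, y=6), (x=8, y=7)
  Distance 5: (x=6, y=0), (x=10, y=0), (x=5, y=1), (x=4, y=2), (x=3, y=3), (x=4, y=4), (x=5, y=5), (x=6, y=6), (x=10, y=6), (x=7, y=7), (x=9, y=7), (x=8, y=8)
  Distance 6: (x=5, y=0), (x=4, y=1), (x=3, y=2), (x=2, y=3), (x=3, y=4), (x=4, y=5), (x=5, y=6), (x=6, y=7), (x=10, y=7), (x=7, y=8), (x=9, y=8), (x=8, y=9)
  Distance 7: (x=4, y=0), (x=3, y=1), (x=2, y=2), (x=1, y=3), (x=2, y=4), (x=3, y=5), (x=4, y=6), (x=5, y=7), (x=6, y=8), (x=10, y=8), (x=7, y=9), (x=9, y=9)
  Distance 8: (x=3, y=0), (x=2, y=1), (x=1, y=2), (x=0, y=3), (x=1, y=4), (x=2, y=5), (x=3, y=6), (x=4, y=7), (x=5, y=8), (x=6, y=9), (x=10, y=9)
  Distance 9: (x=2, y=0), (x=1, y=1), (x=0, y=2), (x=0, y=4), (x=1, y=5), (x=2, y=6), (x=3, y=7), (x=4, y=8), (x=5, y=9)
  Distance 10: (x=1, y=0), (x=0, y=1), (x=0, y=5), (x=1, y=6), (x=2, y=7), (x=3, y=8), (x=4, y=9)
  Distance 11: (x=0, y=0), (x=0, y=6), (x=1, y=7), (x=2, y=8), (x=3, y=9)
  Distance 12: (x=0, y=7), (x=1, y=8), (x=2, y=9)
  Distance 13: (x=0, y=8), (x=1, y=9)
  Distance 14: (x=0, y=9)
Total reachable: 110 (grid has 110 open cells total)

Answer: Reachable cells: 110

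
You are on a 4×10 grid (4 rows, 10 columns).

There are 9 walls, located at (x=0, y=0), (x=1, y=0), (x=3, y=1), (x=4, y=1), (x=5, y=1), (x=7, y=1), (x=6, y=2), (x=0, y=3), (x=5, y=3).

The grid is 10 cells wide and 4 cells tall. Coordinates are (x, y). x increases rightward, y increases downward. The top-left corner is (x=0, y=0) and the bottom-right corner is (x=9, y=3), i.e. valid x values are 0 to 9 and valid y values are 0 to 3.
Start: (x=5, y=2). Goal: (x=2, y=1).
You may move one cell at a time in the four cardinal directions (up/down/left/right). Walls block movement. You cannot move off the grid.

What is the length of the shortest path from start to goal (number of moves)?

Answer: Shortest path length: 4

Derivation:
BFS from (x=5, y=2) until reaching (x=2, y=1):
  Distance 0: (x=5, y=2)
  Distance 1: (x=4, y=2)
  Distance 2: (x=3, y=2), (x=4, y=3)
  Distance 3: (x=2, y=2), (x=3, y=3)
  Distance 4: (x=2, y=1), (x=1, y=2), (x=2, y=3)  <- goal reached here
One shortest path (4 moves): (x=5, y=2) -> (x=4, y=2) -> (x=3, y=2) -> (x=2, y=2) -> (x=2, y=1)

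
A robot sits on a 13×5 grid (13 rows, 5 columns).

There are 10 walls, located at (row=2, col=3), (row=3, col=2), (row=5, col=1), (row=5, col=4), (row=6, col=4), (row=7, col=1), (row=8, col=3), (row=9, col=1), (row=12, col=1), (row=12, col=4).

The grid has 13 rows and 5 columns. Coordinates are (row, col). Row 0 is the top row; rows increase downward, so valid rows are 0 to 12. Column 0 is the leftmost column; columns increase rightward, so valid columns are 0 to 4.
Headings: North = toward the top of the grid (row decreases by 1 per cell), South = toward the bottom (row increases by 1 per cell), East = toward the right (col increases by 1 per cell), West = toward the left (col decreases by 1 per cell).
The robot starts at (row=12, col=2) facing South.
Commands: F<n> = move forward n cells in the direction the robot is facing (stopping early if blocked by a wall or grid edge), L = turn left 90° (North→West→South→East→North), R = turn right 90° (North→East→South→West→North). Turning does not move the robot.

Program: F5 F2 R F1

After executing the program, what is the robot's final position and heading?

Start: (row=12, col=2), facing South
  F5: move forward 0/5 (blocked), now at (row=12, col=2)
  F2: move forward 0/2 (blocked), now at (row=12, col=2)
  R: turn right, now facing West
  F1: move forward 0/1 (blocked), now at (row=12, col=2)
Final: (row=12, col=2), facing West

Answer: Final position: (row=12, col=2), facing West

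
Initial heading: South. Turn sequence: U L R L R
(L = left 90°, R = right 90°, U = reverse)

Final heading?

Answer: Final heading: North

Derivation:
Start: South
  U (U-turn (180°)) -> North
  L (left (90° counter-clockwise)) -> West
  R (right (90° clockwise)) -> North
  L (left (90° counter-clockwise)) -> West
  R (right (90° clockwise)) -> North
Final: North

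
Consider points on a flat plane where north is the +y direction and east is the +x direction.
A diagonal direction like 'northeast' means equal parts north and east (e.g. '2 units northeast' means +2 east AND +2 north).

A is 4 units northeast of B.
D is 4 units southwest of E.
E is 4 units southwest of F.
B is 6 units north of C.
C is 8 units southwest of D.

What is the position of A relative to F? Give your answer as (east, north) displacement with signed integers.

Place F at the origin (east=0, north=0).
  E is 4 units southwest of F: delta (east=-4, north=-4); E at (east=-4, north=-4).
  D is 4 units southwest of E: delta (east=-4, north=-4); D at (east=-8, north=-8).
  C is 8 units southwest of D: delta (east=-8, north=-8); C at (east=-16, north=-16).
  B is 6 units north of C: delta (east=+0, north=+6); B at (east=-16, north=-10).
  A is 4 units northeast of B: delta (east=+4, north=+4); A at (east=-12, north=-6).
Therefore A relative to F: (east=-12, north=-6).

Answer: A is at (east=-12, north=-6) relative to F.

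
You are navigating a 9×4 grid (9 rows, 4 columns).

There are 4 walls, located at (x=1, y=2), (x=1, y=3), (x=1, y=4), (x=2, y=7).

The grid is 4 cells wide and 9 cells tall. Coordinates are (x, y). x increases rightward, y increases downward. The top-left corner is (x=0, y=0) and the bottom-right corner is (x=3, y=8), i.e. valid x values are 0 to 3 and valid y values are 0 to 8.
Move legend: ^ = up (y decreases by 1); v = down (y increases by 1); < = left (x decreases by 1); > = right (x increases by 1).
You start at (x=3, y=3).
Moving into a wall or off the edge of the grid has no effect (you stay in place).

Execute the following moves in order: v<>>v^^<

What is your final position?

Start: (x=3, y=3)
  v (down): (x=3, y=3) -> (x=3, y=4)
  < (left): (x=3, y=4) -> (x=2, y=4)
  > (right): (x=2, y=4) -> (x=3, y=4)
  > (right): blocked, stay at (x=3, y=4)
  v (down): (x=3, y=4) -> (x=3, y=5)
  ^ (up): (x=3, y=5) -> (x=3, y=4)
  ^ (up): (x=3, y=4) -> (x=3, y=3)
  < (left): (x=3, y=3) -> (x=2, y=3)
Final: (x=2, y=3)

Answer: Final position: (x=2, y=3)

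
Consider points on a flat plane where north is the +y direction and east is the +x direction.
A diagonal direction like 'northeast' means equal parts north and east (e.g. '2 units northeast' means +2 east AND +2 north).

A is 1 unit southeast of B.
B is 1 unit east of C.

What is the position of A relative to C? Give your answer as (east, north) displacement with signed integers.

Answer: A is at (east=2, north=-1) relative to C.

Derivation:
Place C at the origin (east=0, north=0).
  B is 1 unit east of C: delta (east=+1, north=+0); B at (east=1, north=0).
  A is 1 unit southeast of B: delta (east=+1, north=-1); A at (east=2, north=-1).
Therefore A relative to C: (east=2, north=-1).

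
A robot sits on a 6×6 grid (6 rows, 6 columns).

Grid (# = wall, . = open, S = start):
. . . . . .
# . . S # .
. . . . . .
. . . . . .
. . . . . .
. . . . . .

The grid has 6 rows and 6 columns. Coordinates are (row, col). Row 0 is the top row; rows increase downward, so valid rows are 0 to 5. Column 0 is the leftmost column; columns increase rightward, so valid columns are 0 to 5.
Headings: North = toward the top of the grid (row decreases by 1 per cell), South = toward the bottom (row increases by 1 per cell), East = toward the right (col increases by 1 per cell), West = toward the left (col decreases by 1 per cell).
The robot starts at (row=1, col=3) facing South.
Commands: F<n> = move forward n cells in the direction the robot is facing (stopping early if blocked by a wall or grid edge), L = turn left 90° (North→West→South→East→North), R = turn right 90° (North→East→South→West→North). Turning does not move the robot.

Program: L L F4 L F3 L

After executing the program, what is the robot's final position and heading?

Answer: Final position: (row=0, col=0), facing South

Derivation:
Start: (row=1, col=3), facing South
  L: turn left, now facing East
  L: turn left, now facing North
  F4: move forward 1/4 (blocked), now at (row=0, col=3)
  L: turn left, now facing West
  F3: move forward 3, now at (row=0, col=0)
  L: turn left, now facing South
Final: (row=0, col=0), facing South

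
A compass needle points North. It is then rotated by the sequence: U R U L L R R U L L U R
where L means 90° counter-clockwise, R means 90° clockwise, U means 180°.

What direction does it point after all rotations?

Start: North
  U (U-turn (180°)) -> South
  R (right (90° clockwise)) -> West
  U (U-turn (180°)) -> East
  L (left (90° counter-clockwise)) -> North
  L (left (90° counter-clockwise)) -> West
  R (right (90° clockwise)) -> North
  R (right (90° clockwise)) -> East
  U (U-turn (180°)) -> West
  L (left (90° counter-clockwise)) -> South
  L (left (90° counter-clockwise)) -> East
  U (U-turn (180°)) -> West
  R (right (90° clockwise)) -> North
Final: North

Answer: Final heading: North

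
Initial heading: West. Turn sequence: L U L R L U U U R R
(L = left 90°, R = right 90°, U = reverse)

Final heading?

Start: West
  L (left (90° counter-clockwise)) -> South
  U (U-turn (180°)) -> North
  L (left (90° counter-clockwise)) -> West
  R (right (90° clockwise)) -> North
  L (left (90° counter-clockwise)) -> West
  U (U-turn (180°)) -> East
  U (U-turn (180°)) -> West
  U (U-turn (180°)) -> East
  R (right (90° clockwise)) -> South
  R (right (90° clockwise)) -> West
Final: West

Answer: Final heading: West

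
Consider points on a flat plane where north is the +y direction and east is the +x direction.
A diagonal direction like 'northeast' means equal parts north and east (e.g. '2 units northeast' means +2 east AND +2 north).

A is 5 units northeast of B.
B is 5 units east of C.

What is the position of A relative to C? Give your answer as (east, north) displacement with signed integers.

Place C at the origin (east=0, north=0).
  B is 5 units east of C: delta (east=+5, north=+0); B at (east=5, north=0).
  A is 5 units northeast of B: delta (east=+5, north=+5); A at (east=10, north=5).
Therefore A relative to C: (east=10, north=5).

Answer: A is at (east=10, north=5) relative to C.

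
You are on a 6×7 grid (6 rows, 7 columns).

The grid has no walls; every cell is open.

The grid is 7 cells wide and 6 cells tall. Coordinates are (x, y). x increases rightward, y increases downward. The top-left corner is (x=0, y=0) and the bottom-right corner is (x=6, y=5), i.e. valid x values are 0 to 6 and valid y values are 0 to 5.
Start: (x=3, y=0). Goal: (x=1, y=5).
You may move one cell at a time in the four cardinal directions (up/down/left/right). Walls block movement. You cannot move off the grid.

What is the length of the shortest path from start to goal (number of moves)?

Answer: Shortest path length: 7

Derivation:
BFS from (x=3, y=0) until reaching (x=1, y=5):
  Distance 0: (x=3, y=0)
  Distance 1: (x=2, y=0), (x=4, y=0), (x=3, y=1)
  Distance 2: (x=1, y=0), (x=5, y=0), (x=2, y=1), (x=4, y=1), (x=3, y=2)
  Distance 3: (x=0, y=0), (x=6, y=0), (x=1, y=1), (x=5, y=1), (x=2, y=2), (x=4, y=2), (x=3, y=3)
  Distance 4: (x=0, y=1), (x=6, y=1), (x=1, y=2), (x=5, y=2), (x=2, y=3), (x=4, y=3), (x=3, y=4)
  Distance 5: (x=0, y=2), (x=6, y=2), (x=1, y=3), (x=5, y=3), (x=2, y=4), (x=4, y=4), (x=3, y=5)
  Distance 6: (x=0, y=3), (x=6, y=3), (x=1, y=4), (x=5, y=4), (x=2, y=5), (x=4, y=5)
  Distance 7: (x=0, y=4), (x=6, y=4), (x=1, y=5), (x=5, y=5)  <- goal reached here
One shortest path (7 moves): (x=3, y=0) -> (x=2, y=0) -> (x=1, y=0) -> (x=1, y=1) -> (x=1, y=2) -> (x=1, y=3) -> (x=1, y=4) -> (x=1, y=5)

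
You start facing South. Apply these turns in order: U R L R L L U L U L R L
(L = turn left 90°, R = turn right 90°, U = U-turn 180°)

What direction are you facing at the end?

Start: South
  U (U-turn (180°)) -> North
  R (right (90° clockwise)) -> East
  L (left (90° counter-clockwise)) -> North
  R (right (90° clockwise)) -> East
  L (left (90° counter-clockwise)) -> North
  L (left (90° counter-clockwise)) -> West
  U (U-turn (180°)) -> East
  L (left (90° counter-clockwise)) -> North
  U (U-turn (180°)) -> South
  L (left (90° counter-clockwise)) -> East
  R (right (90° clockwise)) -> South
  L (left (90° counter-clockwise)) -> East
Final: East

Answer: Final heading: East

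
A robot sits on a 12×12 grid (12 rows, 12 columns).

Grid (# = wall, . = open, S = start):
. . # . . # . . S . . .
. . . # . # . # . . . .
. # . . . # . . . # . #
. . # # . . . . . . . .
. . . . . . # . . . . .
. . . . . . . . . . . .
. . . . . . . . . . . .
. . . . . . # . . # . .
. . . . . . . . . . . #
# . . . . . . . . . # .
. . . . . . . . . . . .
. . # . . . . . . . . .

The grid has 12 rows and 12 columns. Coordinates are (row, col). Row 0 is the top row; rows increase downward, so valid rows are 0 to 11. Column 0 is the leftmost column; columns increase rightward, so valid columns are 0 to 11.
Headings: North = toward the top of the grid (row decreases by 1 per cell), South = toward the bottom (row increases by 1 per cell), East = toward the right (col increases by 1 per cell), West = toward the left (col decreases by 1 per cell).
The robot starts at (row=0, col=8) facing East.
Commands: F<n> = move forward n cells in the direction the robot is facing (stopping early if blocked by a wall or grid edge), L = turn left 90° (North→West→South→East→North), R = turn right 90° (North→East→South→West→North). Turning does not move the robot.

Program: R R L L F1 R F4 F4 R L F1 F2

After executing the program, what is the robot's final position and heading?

Answer: Final position: (row=1, col=9), facing South

Derivation:
Start: (row=0, col=8), facing East
  R: turn right, now facing South
  R: turn right, now facing West
  L: turn left, now facing South
  L: turn left, now facing East
  F1: move forward 1, now at (row=0, col=9)
  R: turn right, now facing South
  F4: move forward 1/4 (blocked), now at (row=1, col=9)
  F4: move forward 0/4 (blocked), now at (row=1, col=9)
  R: turn right, now facing West
  L: turn left, now facing South
  F1: move forward 0/1 (blocked), now at (row=1, col=9)
  F2: move forward 0/2 (blocked), now at (row=1, col=9)
Final: (row=1, col=9), facing South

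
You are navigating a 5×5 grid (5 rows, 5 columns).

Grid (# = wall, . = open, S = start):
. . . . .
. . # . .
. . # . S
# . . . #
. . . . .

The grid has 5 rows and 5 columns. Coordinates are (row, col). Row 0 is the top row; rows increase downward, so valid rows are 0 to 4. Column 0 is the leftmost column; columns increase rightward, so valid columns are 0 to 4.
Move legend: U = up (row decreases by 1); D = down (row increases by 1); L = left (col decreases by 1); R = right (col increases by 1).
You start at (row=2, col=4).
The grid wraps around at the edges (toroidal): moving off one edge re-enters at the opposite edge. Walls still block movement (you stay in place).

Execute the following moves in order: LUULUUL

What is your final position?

Start: (row=2, col=4)
  L (left): (row=2, col=4) -> (row=2, col=3)
  U (up): (row=2, col=3) -> (row=1, col=3)
  U (up): (row=1, col=3) -> (row=0, col=3)
  L (left): (row=0, col=3) -> (row=0, col=2)
  U (up): (row=0, col=2) -> (row=4, col=2)
  U (up): (row=4, col=2) -> (row=3, col=2)
  L (left): (row=3, col=2) -> (row=3, col=1)
Final: (row=3, col=1)

Answer: Final position: (row=3, col=1)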